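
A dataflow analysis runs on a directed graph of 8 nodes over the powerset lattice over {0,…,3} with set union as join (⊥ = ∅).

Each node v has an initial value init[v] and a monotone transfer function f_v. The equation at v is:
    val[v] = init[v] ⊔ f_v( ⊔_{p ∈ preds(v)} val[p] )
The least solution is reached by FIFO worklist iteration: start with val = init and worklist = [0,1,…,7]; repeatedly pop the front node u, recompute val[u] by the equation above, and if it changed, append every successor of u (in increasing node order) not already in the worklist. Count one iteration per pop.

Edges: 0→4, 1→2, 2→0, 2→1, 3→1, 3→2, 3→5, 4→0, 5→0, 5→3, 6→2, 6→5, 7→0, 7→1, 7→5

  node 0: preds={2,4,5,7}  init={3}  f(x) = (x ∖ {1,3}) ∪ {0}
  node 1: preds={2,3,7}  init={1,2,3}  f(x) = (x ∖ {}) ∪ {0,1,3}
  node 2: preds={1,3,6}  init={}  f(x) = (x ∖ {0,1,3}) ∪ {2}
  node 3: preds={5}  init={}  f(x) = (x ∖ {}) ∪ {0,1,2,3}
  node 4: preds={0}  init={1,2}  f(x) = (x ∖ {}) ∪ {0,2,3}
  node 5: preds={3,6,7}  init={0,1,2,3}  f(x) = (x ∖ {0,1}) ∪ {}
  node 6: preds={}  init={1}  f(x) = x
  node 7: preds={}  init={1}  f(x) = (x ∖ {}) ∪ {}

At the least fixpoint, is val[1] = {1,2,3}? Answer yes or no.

no

Trace (11 dequeues):
  [1] u=0 | in {0,1,2,3} | out {0,2,3} | prev {3} | push {}
  [2] u=1 | in {1} | out {0,1,2,3} | prev {1,2,3} | push {}
  [3] u=2 | in {0,1,2,3} | out {2} | prev {} | push {0,1}
  [4] u=3 | in {0,1,2,3} | out {0,1,2,3} | prev {} | push {2}
  [5] u=4 | in {0,2,3} | out {0,1,2,3} | prev {1,2} | push {}
  [6] u=5 | in {0,1,2,3} | out {0,1,2,3} | ==
  [7] u=6 | in {} | out {1} | ==
  [8] u=7 | in {} | out {1} | ==
  [9] u=0 | in {0,1,2,3} | out {0,2,3} | ==
  [10] u=1 | in {0,1,2,3} | out {0,1,2,3} | ==
  [11] u=2 | in {0,1,2,3} | out {2} | ==

Converged values:
  [0] {0,2,3}
  [1] {0,1,2,3}
  [2] {2}
  [3] {0,1,2,3}
  [4] {0,1,2,3}
  [5] {0,1,2,3}
  [6] {1}
  [7] {1}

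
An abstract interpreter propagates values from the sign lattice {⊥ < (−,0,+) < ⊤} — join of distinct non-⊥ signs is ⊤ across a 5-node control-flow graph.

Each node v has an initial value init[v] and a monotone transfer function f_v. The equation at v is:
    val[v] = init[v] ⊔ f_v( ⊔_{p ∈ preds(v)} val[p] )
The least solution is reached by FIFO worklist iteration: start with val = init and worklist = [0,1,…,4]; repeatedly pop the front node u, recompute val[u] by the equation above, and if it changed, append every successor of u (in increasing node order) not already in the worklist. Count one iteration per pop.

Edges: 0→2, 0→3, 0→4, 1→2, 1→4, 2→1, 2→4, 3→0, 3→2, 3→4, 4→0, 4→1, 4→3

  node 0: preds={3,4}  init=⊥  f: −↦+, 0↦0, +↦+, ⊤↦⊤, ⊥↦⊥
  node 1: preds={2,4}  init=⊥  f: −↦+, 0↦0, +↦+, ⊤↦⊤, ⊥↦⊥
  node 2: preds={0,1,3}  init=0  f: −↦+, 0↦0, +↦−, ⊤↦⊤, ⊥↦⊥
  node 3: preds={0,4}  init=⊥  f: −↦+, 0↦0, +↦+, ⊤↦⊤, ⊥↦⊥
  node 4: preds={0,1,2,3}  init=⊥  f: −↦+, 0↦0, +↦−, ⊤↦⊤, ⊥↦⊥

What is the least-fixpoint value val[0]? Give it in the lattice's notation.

Worklist (11 pops):
  #1 pop 0: in=⊥ → ⊥ (no change)
  #2 pop 1: in=0 → 0 (was ⊥); enqueue []
  #3 pop 2: in=0 → 0 (no change)
  #4 pop 3: in=⊥ → ⊥ (no change)
  #5 pop 4: in=0 → 0 (was ⊥); enqueue [0,1,3]
  #6 pop 0: in=0 → 0 (was ⊥); enqueue [2,4]
  #7 pop 1: in=0 → 0 (no change)
  #8 pop 3: in=0 → 0 (was ⊥); enqueue [0]
  #9 pop 2: in=0 → 0 (no change)
  #10 pop 4: in=0 → 0 (no change)
  #11 pop 0: in=0 → 0 (no change)

Fixpoint:
  val[0] = 0
  val[1] = 0
  val[2] = 0
  val[3] = 0
  val[4] = 0

0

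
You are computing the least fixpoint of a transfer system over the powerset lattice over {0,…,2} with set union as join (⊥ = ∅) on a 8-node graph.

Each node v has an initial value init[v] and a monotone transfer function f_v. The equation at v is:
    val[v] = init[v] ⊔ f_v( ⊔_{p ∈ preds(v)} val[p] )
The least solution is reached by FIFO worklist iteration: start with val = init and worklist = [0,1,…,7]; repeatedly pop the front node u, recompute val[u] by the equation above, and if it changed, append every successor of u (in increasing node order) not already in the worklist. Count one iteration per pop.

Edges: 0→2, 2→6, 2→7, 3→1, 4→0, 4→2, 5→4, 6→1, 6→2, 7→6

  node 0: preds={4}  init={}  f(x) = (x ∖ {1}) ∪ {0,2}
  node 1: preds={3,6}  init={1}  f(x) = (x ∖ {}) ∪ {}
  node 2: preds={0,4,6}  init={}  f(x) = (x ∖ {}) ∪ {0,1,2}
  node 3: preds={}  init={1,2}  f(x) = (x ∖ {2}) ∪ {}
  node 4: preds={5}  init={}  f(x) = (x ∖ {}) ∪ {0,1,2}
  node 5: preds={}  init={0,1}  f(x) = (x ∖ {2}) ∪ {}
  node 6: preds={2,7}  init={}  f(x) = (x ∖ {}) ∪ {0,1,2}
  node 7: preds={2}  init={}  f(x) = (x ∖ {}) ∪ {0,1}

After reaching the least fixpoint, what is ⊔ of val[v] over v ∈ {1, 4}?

Iteration log — 12 steps:
  step 1. node 0  ⊔preds={}  new={0,2}  old={}  +wl: 
  step 2. node 1  ⊔preds={1,2}  new={1,2}  old={1}  +wl: 
  step 3. node 2  ⊔preds={0,2}  new={0,1,2}  old={}  +wl: 
  step 4. node 3  ⊔preds={}  new={1,2}  stable
  step 5. node 4  ⊔preds={0,1}  new={0,1,2}  old={}  +wl: 0,2
  step 6. node 5  ⊔preds={}  new={0,1}  stable
  step 7. node 6  ⊔preds={0,1,2}  new={0,1,2}  old={}  +wl: 1
  step 8. node 7  ⊔preds={0,1,2}  new={0,1,2}  old={}  +wl: 6
  step 9. node 0  ⊔preds={0,1,2}  new={0,2}  stable
  step 10. node 2  ⊔preds={0,1,2}  new={0,1,2}  stable
  step 11. node 1  ⊔preds={0,1,2}  new={0,1,2}  old={1,2}  +wl: 
  step 12. node 6  ⊔preds={0,1,2}  new={0,1,2}  stable

Least fixpoint reached:
  node 0: {0,2}
  node 1: {0,1,2}
  node 2: {0,1,2}
  node 3: {1,2}
  node 4: {0,1,2}
  node 5: {0,1}
  node 6: {0,1,2}
  node 7: {0,1,2}

{0,1,2}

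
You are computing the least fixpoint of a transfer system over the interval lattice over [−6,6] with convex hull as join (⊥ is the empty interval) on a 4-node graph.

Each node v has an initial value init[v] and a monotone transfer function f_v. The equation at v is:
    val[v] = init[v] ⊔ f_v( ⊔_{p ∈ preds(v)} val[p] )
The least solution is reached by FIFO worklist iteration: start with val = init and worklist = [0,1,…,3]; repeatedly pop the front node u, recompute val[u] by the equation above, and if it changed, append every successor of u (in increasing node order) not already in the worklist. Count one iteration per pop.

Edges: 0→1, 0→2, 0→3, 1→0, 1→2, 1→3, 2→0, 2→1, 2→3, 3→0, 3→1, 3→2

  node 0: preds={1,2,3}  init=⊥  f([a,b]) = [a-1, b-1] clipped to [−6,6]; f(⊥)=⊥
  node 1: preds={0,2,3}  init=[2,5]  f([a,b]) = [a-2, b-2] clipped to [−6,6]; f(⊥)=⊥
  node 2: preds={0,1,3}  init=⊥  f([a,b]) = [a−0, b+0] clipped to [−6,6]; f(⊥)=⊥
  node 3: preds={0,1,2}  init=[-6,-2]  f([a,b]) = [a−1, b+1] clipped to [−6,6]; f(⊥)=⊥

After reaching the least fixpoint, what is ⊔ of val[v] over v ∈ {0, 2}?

Trace (10 dequeues):
  [1] u=0 | in [-6,5] | out [-6,4] | prev ⊥ | push {}
  [2] u=1 | in [-6,4] | out [-6,5] | prev [2,5] | push {0}
  [3] u=2 | in [-6,5] | out [-6,5] | prev ⊥ | push {1}
  [4] u=3 | in [-6,5] | out [-6,6] | prev [-6,-2] | push {2}
  [5] u=0 | in [-6,6] | out [-6,5] | prev [-6,4] | push {3}
  [6] u=1 | in [-6,6] | out [-6,5] | ==
  [7] u=2 | in [-6,6] | out [-6,6] | prev [-6,5] | push {0,1}
  [8] u=3 | in [-6,6] | out [-6,6] | ==
  [9] u=0 | in [-6,6] | out [-6,5] | ==
  [10] u=1 | in [-6,6] | out [-6,5] | ==

Converged values:
  [0] [-6,5]
  [1] [-6,5]
  [2] [-6,6]
  [3] [-6,6]

[-6,6]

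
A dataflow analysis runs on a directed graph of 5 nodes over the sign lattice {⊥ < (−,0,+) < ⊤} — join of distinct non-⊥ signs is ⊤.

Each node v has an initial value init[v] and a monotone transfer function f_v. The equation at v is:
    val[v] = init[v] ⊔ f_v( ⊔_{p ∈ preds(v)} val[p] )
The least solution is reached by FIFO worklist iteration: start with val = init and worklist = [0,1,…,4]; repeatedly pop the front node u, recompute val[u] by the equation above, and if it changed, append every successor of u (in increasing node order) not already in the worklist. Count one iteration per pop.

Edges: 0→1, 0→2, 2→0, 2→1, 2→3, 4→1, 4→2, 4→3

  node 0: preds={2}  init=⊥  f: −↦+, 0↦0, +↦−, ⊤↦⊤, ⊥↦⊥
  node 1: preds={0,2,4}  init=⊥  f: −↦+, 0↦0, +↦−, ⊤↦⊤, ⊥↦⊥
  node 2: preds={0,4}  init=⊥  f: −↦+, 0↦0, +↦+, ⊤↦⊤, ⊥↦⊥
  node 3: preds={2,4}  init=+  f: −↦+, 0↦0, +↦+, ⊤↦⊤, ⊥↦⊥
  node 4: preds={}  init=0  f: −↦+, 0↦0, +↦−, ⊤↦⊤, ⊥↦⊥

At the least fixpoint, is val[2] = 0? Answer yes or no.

yes

Worklist (8 pops):
  #1 pop 0: in=⊥ → ⊥ (no change)
  #2 pop 1: in=0 → 0 (was ⊥); enqueue []
  #3 pop 2: in=0 → 0 (was ⊥); enqueue [0,1]
  #4 pop 3: in=0 → ⊤ (was +); enqueue []
  #5 pop 4: in=⊥ → 0 (no change)
  #6 pop 0: in=0 → 0 (was ⊥); enqueue [2]
  #7 pop 1: in=0 → 0 (no change)
  #8 pop 2: in=0 → 0 (no change)

Fixpoint:
  val[0] = 0
  val[1] = 0
  val[2] = 0
  val[3] = ⊤
  val[4] = 0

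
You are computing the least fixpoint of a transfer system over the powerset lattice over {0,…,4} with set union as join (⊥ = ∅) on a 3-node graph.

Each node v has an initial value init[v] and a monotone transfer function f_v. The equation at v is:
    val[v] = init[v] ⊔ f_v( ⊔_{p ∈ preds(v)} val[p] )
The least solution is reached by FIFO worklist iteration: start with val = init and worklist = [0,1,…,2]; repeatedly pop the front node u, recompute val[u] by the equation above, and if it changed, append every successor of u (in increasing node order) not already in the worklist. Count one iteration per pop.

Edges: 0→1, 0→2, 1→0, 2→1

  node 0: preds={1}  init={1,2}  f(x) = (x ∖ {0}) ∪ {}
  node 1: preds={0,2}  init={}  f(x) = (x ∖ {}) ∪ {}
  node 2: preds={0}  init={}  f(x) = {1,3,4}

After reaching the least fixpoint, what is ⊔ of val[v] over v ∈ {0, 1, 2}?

{1,2,3,4}

Iteration log — 8 steps:
  step 1. node 0  ⊔preds={}  new={1,2}  stable
  step 2. node 1  ⊔preds={1,2}  new={1,2}  old={}  +wl: 0
  step 3. node 2  ⊔preds={1,2}  new={1,3,4}  old={}  +wl: 1
  step 4. node 0  ⊔preds={1,2}  new={1,2}  stable
  step 5. node 1  ⊔preds={1,2,3,4}  new={1,2,3,4}  old={1,2}  +wl: 0
  step 6. node 0  ⊔preds={1,2,3,4}  new={1,2,3,4}  old={1,2}  +wl: 1,2
  step 7. node 1  ⊔preds={1,2,3,4}  new={1,2,3,4}  stable
  step 8. node 2  ⊔preds={1,2,3,4}  new={1,3,4}  stable

Least fixpoint reached:
  node 0: {1,2,3,4}
  node 1: {1,2,3,4}
  node 2: {1,3,4}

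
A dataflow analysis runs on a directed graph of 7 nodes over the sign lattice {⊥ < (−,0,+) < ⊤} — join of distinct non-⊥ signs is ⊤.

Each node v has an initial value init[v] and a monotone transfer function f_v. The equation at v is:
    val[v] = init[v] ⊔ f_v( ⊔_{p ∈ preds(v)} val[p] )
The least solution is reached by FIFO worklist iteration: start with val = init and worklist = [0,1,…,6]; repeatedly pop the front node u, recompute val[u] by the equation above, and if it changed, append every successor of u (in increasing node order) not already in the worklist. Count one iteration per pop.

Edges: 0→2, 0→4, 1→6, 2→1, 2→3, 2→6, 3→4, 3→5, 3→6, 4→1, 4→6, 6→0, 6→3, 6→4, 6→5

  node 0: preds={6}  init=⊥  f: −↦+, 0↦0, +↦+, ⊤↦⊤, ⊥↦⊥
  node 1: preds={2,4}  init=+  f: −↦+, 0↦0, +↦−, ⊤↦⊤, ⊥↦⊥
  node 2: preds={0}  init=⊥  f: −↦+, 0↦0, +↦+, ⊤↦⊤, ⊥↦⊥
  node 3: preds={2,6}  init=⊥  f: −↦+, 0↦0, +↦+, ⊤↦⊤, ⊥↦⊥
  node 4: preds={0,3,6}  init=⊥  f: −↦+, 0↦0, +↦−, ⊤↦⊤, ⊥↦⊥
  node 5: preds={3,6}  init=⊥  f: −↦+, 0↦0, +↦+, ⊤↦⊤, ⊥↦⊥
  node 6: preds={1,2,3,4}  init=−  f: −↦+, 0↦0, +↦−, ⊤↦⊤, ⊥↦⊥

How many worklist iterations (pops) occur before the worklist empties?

Trace (17 dequeues):
  [1] u=0 | in − | out + | prev ⊥ | push {}
  [2] u=1 | in ⊥ | out + | ==
  [3] u=2 | in + | out + | prev ⊥ | push {1}
  [4] u=3 | in ⊤ | out ⊤ | prev ⊥ | push {}
  [5] u=4 | in ⊤ | out ⊤ | prev ⊥ | push {}
  [6] u=5 | in ⊤ | out ⊤ | prev ⊥ | push {}
  [7] u=6 | in ⊤ | out ⊤ | prev − | push {0,3,4,5}
  [8] u=1 | in ⊤ | out ⊤ | prev + | push {6}
  [9] u=0 | in ⊤ | out ⊤ | prev + | push {2}
  [10] u=3 | in ⊤ | out ⊤ | ==
  [11] u=4 | in ⊤ | out ⊤ | ==
  [12] u=5 | in ⊤ | out ⊤ | ==
  [13] u=6 | in ⊤ | out ⊤ | ==
  [14] u=2 | in ⊤ | out ⊤ | prev + | push {1,3,6}
  [15] u=1 | in ⊤ | out ⊤ | ==
  [16] u=3 | in ⊤ | out ⊤ | ==
  [17] u=6 | in ⊤ | out ⊤ | ==

Converged values:
  [0] ⊤
  [1] ⊤
  [2] ⊤
  [3] ⊤
  [4] ⊤
  [5] ⊤
  [6] ⊤

17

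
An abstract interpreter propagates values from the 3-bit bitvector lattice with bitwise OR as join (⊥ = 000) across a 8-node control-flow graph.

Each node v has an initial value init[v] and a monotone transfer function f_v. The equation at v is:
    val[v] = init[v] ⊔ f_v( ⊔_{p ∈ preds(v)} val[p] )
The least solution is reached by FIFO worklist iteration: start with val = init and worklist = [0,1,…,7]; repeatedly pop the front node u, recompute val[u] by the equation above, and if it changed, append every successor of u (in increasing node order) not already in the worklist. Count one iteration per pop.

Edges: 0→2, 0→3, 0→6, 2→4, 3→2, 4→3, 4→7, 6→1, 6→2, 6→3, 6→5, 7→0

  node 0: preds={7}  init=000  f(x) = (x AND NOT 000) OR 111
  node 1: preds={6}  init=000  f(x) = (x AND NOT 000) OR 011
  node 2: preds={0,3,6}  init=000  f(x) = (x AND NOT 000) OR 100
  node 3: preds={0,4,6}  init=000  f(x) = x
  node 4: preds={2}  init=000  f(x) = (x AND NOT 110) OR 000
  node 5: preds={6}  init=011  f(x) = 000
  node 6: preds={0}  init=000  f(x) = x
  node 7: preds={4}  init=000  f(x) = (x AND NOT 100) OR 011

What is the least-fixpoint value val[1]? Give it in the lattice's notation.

Trace (13 dequeues):
  [1] u=0 | in 000 | out 111 | prev 000 | push {}
  [2] u=1 | in 000 | out 011 | prev 000 | push {}
  [3] u=2 | in 111 | out 111 | prev 000 | push {}
  [4] u=3 | in 111 | out 111 | prev 000 | push {2}
  [5] u=4 | in 111 | out 001 | prev 000 | push {3}
  [6] u=5 | in 000 | out 011 | ==
  [7] u=6 | in 111 | out 111 | prev 000 | push {1,5}
  [8] u=7 | in 001 | out 011 | prev 000 | push {0}
  [9] u=2 | in 111 | out 111 | ==
  [10] u=3 | in 111 | out 111 | ==
  [11] u=1 | in 111 | out 111 | prev 011 | push {}
  [12] u=5 | in 111 | out 011 | ==
  [13] u=0 | in 011 | out 111 | ==

Converged values:
  [0] 111
  [1] 111
  [2] 111
  [3] 111
  [4] 001
  [5] 011
  [6] 111
  [7] 011

111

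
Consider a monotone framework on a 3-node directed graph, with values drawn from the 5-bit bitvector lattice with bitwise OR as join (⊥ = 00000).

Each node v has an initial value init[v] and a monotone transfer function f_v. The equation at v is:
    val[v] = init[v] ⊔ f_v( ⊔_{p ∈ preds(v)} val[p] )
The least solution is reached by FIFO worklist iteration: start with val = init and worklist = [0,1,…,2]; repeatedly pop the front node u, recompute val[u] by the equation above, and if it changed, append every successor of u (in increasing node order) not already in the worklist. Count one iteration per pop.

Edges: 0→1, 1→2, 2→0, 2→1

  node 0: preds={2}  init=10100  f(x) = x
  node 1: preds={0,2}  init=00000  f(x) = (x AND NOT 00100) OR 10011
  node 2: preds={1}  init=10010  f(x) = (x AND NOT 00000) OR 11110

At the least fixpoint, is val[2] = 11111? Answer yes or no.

Iteration log — 6 steps:
  step 1. node 0  ⊔preds=10010  new=10110  old=10100  +wl: 
  step 2. node 1  ⊔preds=10110  new=10011  old=00000  +wl: 
  step 3. node 2  ⊔preds=10011  new=11111  old=10010  +wl: 0,1
  step 4. node 0  ⊔preds=11111  new=11111  old=10110  +wl: 
  step 5. node 1  ⊔preds=11111  new=11011  old=10011  +wl: 2
  step 6. node 2  ⊔preds=11011  new=11111  stable

Least fixpoint reached:
  node 0: 11111
  node 1: 11011
  node 2: 11111

yes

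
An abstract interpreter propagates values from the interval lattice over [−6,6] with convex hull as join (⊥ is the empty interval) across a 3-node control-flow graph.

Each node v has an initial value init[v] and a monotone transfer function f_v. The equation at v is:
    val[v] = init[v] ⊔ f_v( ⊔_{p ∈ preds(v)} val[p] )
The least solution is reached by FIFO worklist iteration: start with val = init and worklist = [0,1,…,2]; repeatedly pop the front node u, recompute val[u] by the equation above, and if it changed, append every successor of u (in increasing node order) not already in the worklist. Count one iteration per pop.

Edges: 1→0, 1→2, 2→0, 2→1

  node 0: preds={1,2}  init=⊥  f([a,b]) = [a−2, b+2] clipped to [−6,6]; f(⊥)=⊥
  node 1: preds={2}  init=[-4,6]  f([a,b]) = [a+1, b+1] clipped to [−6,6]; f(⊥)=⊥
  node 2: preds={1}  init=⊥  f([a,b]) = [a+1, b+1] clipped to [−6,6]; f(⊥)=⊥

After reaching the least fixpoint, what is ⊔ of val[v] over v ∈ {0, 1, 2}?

[-6,6]

Trace (5 dequeues):
  [1] u=0 | in [-4,6] | out [-6,6] | prev ⊥ | push {}
  [2] u=1 | in ⊥ | out [-4,6] | ==
  [3] u=2 | in [-4,6] | out [-3,6] | prev ⊥ | push {0,1}
  [4] u=0 | in [-4,6] | out [-6,6] | ==
  [5] u=1 | in [-3,6] | out [-4,6] | ==

Converged values:
  [0] [-6,6]
  [1] [-4,6]
  [2] [-3,6]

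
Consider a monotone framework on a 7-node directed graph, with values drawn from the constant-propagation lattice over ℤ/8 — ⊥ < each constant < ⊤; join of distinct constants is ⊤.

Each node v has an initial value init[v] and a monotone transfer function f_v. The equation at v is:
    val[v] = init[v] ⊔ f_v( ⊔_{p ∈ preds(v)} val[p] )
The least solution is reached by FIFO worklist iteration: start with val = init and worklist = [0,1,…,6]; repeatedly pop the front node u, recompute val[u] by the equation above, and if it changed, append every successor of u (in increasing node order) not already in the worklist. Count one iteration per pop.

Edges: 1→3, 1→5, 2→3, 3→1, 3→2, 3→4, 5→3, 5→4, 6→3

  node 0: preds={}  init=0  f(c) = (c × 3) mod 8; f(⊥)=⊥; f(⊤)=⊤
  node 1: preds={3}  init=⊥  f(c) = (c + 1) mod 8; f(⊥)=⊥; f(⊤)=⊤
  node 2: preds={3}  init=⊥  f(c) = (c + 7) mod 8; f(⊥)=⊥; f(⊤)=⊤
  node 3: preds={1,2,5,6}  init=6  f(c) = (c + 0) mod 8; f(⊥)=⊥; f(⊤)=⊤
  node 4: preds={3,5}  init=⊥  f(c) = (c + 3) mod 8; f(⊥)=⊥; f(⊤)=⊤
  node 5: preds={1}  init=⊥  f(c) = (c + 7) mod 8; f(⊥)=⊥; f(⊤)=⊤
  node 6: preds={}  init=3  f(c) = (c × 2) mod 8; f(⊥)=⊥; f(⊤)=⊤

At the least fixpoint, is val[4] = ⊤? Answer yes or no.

Iteration log — 14 steps:
  step 1. node 0  ⊔preds=⊥  new=0  stable
  step 2. node 1  ⊔preds=6  new=7  old=⊥  +wl: 
  step 3. node 2  ⊔preds=6  new=5  old=⊥  +wl: 
  step 4. node 3  ⊔preds=⊤  new=⊤  old=6  +wl: 1,2
  step 5. node 4  ⊔preds=⊤  new=⊤  old=⊥  +wl: 
  step 6. node 5  ⊔preds=7  new=6  old=⊥  +wl: 3,4
  step 7. node 6  ⊔preds=⊥  new=3  stable
  step 8. node 1  ⊔preds=⊤  new=⊤  old=7  +wl: 5
  step 9. node 2  ⊔preds=⊤  new=⊤  old=5  +wl: 
  step 10. node 3  ⊔preds=⊤  new=⊤  stable
  step 11. node 4  ⊔preds=⊤  new=⊤  stable
  step 12. node 5  ⊔preds=⊤  new=⊤  old=6  +wl: 3,4
  step 13. node 3  ⊔preds=⊤  new=⊤  stable
  step 14. node 4  ⊔preds=⊤  new=⊤  stable

Least fixpoint reached:
  node 0: 0
  node 1: ⊤
  node 2: ⊤
  node 3: ⊤
  node 4: ⊤
  node 5: ⊤
  node 6: 3

yes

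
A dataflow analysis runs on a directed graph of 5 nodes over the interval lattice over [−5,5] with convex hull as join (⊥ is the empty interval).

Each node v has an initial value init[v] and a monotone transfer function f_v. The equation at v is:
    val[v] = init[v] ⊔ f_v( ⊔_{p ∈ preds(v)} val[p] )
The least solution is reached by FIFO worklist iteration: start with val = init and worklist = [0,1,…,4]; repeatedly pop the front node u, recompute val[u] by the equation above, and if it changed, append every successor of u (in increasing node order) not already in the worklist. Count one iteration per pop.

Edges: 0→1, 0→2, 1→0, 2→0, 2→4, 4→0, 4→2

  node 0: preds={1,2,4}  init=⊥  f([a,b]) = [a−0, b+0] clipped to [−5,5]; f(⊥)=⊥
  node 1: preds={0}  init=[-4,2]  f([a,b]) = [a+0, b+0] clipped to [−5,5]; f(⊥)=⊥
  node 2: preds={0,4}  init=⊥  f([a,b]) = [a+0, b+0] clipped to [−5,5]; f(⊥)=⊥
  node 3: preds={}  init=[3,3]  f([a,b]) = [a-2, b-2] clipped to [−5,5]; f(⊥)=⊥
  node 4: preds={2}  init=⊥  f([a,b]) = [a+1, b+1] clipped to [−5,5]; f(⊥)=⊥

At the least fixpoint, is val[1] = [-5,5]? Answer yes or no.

no

Trace (20 dequeues):
  [1] u=0 | in [-4,2] | out [-4,2] | prev ⊥ | push {}
  [2] u=1 | in [-4,2] | out [-4,2] | ==
  [3] u=2 | in [-4,2] | out [-4,2] | prev ⊥ | push {0}
  [4] u=3 | in ⊥ | out [3,3] | ==
  [5] u=4 | in [-4,2] | out [-3,3] | prev ⊥ | push {2}
  [6] u=0 | in [-4,3] | out [-4,3] | prev [-4,2] | push {1}
  [7] u=2 | in [-4,3] | out [-4,3] | prev [-4,2] | push {0,4}
  [8] u=1 | in [-4,3] | out [-4,3] | prev [-4,2] | push {}
  [9] u=0 | in [-4,3] | out [-4,3] | ==
  [10] u=4 | in [-4,3] | out [-3,4] | prev [-3,3] | push {0,2}
  [11] u=0 | in [-4,4] | out [-4,4] | prev [-4,3] | push {1}
  [12] u=2 | in [-4,4] | out [-4,4] | prev [-4,3] | push {0,4}
  [13] u=1 | in [-4,4] | out [-4,4] | prev [-4,3] | push {}
  [14] u=0 | in [-4,4] | out [-4,4] | ==
  [15] u=4 | in [-4,4] | out [-3,5] | prev [-3,4] | push {0,2}
  [16] u=0 | in [-4,5] | out [-4,5] | prev [-4,4] | push {1}
  [17] u=2 | in [-4,5] | out [-4,5] | prev [-4,4] | push {0,4}
  [18] u=1 | in [-4,5] | out [-4,5] | prev [-4,4] | push {}
  [19] u=0 | in [-4,5] | out [-4,5] | ==
  [20] u=4 | in [-4,5] | out [-3,5] | ==

Converged values:
  [0] [-4,5]
  [1] [-4,5]
  [2] [-4,5]
  [3] [3,3]
  [4] [-3,5]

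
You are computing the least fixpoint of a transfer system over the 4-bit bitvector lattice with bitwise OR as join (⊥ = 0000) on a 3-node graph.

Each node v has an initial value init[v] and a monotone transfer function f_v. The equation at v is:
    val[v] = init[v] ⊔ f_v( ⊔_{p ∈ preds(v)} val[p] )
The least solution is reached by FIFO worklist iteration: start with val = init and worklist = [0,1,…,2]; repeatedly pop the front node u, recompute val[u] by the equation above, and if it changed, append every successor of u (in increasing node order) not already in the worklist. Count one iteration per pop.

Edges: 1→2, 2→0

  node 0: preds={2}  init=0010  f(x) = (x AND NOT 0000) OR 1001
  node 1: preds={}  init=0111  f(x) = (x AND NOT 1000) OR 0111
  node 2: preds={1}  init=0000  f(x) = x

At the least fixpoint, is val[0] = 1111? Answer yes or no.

yes

Worklist (4 pops):
  #1 pop 0: in=0000 → 1011 (was 0010); enqueue []
  #2 pop 1: in=0000 → 0111 (no change)
  #3 pop 2: in=0111 → 0111 (was 0000); enqueue [0]
  #4 pop 0: in=0111 → 1111 (was 1011); enqueue []

Fixpoint:
  val[0] = 1111
  val[1] = 0111
  val[2] = 0111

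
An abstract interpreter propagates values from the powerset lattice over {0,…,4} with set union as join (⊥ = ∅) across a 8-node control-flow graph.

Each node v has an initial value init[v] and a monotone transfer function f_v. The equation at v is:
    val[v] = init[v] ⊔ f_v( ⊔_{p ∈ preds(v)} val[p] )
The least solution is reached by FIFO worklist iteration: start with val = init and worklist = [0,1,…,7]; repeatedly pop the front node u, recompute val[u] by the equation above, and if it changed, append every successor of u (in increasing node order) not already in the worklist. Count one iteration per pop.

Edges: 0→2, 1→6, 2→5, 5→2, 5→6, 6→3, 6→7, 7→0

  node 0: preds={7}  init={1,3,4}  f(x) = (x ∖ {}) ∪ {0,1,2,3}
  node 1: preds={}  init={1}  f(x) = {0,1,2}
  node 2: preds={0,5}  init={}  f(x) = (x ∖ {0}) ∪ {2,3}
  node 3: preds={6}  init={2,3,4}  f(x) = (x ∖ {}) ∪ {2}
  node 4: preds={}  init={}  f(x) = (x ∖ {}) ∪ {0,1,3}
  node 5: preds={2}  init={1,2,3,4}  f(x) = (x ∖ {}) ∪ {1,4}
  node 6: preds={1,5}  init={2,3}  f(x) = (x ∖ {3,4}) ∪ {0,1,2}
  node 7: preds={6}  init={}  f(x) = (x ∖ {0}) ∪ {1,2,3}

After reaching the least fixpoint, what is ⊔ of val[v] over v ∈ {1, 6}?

{0,1,2,3}

Worklist (10 pops):
  #1 pop 0: in={} → {0,1,2,3,4} (was {1,3,4}); enqueue []
  #2 pop 1: in={} → {0,1,2} (was {1}); enqueue []
  #3 pop 2: in={0,1,2,3,4} → {1,2,3,4} (was {}); enqueue []
  #4 pop 3: in={2,3} → {2,3,4} (no change)
  #5 pop 4: in={} → {0,1,3} (was {}); enqueue []
  #6 pop 5: in={1,2,3,4} → {1,2,3,4} (no change)
  #7 pop 6: in={0,1,2,3,4} → {0,1,2,3} (was {2,3}); enqueue [3]
  #8 pop 7: in={0,1,2,3} → {1,2,3} (was {}); enqueue [0]
  #9 pop 3: in={0,1,2,3} → {0,1,2,3,4} (was {2,3,4}); enqueue []
  #10 pop 0: in={1,2,3} → {0,1,2,3,4} (no change)

Fixpoint:
  val[0] = {0,1,2,3,4}
  val[1] = {0,1,2}
  val[2] = {1,2,3,4}
  val[3] = {0,1,2,3,4}
  val[4] = {0,1,3}
  val[5] = {1,2,3,4}
  val[6] = {0,1,2,3}
  val[7] = {1,2,3}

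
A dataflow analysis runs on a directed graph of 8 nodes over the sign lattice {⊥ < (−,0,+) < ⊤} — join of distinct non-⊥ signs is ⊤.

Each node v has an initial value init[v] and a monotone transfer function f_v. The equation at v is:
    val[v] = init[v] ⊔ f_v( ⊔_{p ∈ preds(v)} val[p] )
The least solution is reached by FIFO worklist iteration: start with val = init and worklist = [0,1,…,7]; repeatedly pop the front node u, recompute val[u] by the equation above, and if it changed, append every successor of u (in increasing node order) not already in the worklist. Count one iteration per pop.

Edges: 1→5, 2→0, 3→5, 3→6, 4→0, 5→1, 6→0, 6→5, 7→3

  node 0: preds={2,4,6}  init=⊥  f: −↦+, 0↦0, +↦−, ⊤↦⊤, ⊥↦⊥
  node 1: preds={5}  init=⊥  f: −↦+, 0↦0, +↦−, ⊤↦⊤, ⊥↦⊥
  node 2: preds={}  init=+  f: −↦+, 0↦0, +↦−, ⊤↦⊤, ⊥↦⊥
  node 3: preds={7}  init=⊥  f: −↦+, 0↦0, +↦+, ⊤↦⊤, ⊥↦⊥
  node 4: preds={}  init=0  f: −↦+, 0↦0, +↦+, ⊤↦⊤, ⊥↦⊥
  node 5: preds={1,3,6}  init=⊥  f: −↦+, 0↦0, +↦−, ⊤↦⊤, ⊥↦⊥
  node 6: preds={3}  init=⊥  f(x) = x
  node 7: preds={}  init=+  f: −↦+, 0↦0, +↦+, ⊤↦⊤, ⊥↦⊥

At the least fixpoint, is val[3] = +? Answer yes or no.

Worklist (11 pops):
  #1 pop 0: in=⊤ → ⊤ (was ⊥); enqueue []
  #2 pop 1: in=⊥ → ⊥ (no change)
  #3 pop 2: in=⊥ → + (no change)
  #4 pop 3: in=+ → + (was ⊥); enqueue []
  #5 pop 4: in=⊥ → 0 (no change)
  #6 pop 5: in=+ → − (was ⊥); enqueue [1]
  #7 pop 6: in=+ → + (was ⊥); enqueue [0,5]
  #8 pop 7: in=⊥ → + (no change)
  #9 pop 1: in=− → + (was ⊥); enqueue []
  #10 pop 0: in=⊤ → ⊤ (no change)
  #11 pop 5: in=+ → − (no change)

Fixpoint:
  val[0] = ⊤
  val[1] = +
  val[2] = +
  val[3] = +
  val[4] = 0
  val[5] = −
  val[6] = +
  val[7] = +

yes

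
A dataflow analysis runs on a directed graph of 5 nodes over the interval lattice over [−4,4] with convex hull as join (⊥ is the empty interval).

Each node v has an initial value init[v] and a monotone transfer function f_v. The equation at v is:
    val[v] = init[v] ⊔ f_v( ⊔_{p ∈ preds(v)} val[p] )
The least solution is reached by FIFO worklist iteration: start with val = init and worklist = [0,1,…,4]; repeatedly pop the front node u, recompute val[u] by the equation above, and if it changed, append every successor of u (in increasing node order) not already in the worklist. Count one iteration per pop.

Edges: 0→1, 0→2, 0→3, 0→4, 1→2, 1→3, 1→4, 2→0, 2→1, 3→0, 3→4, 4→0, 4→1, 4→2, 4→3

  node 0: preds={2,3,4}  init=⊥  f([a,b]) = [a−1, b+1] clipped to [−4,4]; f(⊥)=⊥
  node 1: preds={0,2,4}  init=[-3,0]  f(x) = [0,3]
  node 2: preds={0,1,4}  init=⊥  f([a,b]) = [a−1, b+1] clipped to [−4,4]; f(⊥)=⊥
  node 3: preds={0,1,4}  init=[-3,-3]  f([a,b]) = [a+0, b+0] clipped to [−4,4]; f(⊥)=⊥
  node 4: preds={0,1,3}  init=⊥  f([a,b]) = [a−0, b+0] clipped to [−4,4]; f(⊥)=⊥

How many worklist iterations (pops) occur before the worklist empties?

Trace (14 dequeues):
  [1] u=0 | in [-3,-3] | out [-4,-2] | prev ⊥ | push {}
  [2] u=1 | in [-4,-2] | out [-3,3] | prev [-3,0] | push {}
  [3] u=2 | in [-4,3] | out [-4,4] | prev ⊥ | push {0,1}
  [4] u=3 | in [-4,3] | out [-4,3] | prev [-3,-3] | push {}
  [5] u=4 | in [-4,3] | out [-4,3] | prev ⊥ | push {2,3}
  [6] u=0 | in [-4,4] | out [-4,4] | prev [-4,-2] | push {4}
  [7] u=1 | in [-4,4] | out [-3,3] | ==
  [8] u=2 | in [-4,4] | out [-4,4] | ==
  [9] u=3 | in [-4,4] | out [-4,4] | prev [-4,3] | push {0}
  [10] u=4 | in [-4,4] | out [-4,4] | prev [-4,3] | push {1,2,3}
  [11] u=0 | in [-4,4] | out [-4,4] | ==
  [12] u=1 | in [-4,4] | out [-3,3] | ==
  [13] u=2 | in [-4,4] | out [-4,4] | ==
  [14] u=3 | in [-4,4] | out [-4,4] | ==

Converged values:
  [0] [-4,4]
  [1] [-3,3]
  [2] [-4,4]
  [3] [-4,4]
  [4] [-4,4]

14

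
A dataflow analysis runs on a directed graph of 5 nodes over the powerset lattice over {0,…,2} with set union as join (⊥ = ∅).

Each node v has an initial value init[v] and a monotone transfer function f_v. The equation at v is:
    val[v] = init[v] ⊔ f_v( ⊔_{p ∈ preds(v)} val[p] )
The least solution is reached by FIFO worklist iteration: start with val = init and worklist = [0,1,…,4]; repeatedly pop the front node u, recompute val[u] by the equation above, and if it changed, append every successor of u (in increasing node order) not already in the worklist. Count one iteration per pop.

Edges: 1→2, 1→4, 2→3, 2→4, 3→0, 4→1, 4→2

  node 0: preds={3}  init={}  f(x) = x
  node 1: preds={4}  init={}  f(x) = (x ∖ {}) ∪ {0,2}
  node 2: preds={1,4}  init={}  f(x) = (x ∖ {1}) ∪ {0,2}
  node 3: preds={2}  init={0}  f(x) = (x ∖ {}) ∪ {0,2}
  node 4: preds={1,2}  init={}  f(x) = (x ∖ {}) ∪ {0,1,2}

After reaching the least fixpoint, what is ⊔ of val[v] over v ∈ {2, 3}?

Iteration log — 9 steps:
  step 1. node 0  ⊔preds={0}  new={0}  old={}  +wl: 
  step 2. node 1  ⊔preds={}  new={0,2}  old={}  +wl: 
  step 3. node 2  ⊔preds={0,2}  new={0,2}  old={}  +wl: 
  step 4. node 3  ⊔preds={0,2}  new={0,2}  old={0}  +wl: 0
  step 5. node 4  ⊔preds={0,2}  new={0,1,2}  old={}  +wl: 1,2
  step 6. node 0  ⊔preds={0,2}  new={0,2}  old={0}  +wl: 
  step 7. node 1  ⊔preds={0,1,2}  new={0,1,2}  old={0,2}  +wl: 4
  step 8. node 2  ⊔preds={0,1,2}  new={0,2}  stable
  step 9. node 4  ⊔preds={0,1,2}  new={0,1,2}  stable

Least fixpoint reached:
  node 0: {0,2}
  node 1: {0,1,2}
  node 2: {0,2}
  node 3: {0,2}
  node 4: {0,1,2}

{0,2}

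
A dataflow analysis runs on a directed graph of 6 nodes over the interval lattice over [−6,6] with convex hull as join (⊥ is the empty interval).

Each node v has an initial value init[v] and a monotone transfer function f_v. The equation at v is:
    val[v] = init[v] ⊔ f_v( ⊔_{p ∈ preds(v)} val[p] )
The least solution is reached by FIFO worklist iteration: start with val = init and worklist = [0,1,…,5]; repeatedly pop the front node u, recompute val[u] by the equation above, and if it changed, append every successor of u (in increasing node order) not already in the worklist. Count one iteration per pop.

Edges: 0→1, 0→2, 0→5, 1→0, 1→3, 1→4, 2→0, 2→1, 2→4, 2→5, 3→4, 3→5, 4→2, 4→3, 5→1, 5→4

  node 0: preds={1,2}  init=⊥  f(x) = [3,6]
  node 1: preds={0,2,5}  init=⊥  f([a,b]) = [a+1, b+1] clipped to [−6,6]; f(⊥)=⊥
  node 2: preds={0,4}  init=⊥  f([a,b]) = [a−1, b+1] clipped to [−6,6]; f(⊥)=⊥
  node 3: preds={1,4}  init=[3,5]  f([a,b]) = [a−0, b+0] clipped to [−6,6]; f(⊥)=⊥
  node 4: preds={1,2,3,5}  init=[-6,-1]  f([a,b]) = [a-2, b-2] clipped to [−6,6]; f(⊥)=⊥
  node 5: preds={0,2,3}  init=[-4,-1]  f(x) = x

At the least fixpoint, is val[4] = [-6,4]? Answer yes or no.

Trace (12 dequeues):
  [1] u=0 | in ⊥ | out [3,6] | prev ⊥ | push {}
  [2] u=1 | in [-4,6] | out [-3,6] | prev ⊥ | push {0}
  [3] u=2 | in [-6,6] | out [-6,6] | prev ⊥ | push {1}
  [4] u=3 | in [-6,6] | out [-6,6] | prev [3,5] | push {}
  [5] u=4 | in [-6,6] | out [-6,4] | prev [-6,-1] | push {2,3}
  [6] u=5 | in [-6,6] | out [-6,6] | prev [-4,-1] | push {4}
  [7] u=0 | in [-6,6] | out [3,6] | ==
  [8] u=1 | in [-6,6] | out [-5,6] | prev [-3,6] | push {0}
  [9] u=2 | in [-6,6] | out [-6,6] | ==
  [10] u=3 | in [-6,6] | out [-6,6] | ==
  [11] u=4 | in [-6,6] | out [-6,4] | ==
  [12] u=0 | in [-6,6] | out [3,6] | ==

Converged values:
  [0] [3,6]
  [1] [-5,6]
  [2] [-6,6]
  [3] [-6,6]
  [4] [-6,4]
  [5] [-6,6]

yes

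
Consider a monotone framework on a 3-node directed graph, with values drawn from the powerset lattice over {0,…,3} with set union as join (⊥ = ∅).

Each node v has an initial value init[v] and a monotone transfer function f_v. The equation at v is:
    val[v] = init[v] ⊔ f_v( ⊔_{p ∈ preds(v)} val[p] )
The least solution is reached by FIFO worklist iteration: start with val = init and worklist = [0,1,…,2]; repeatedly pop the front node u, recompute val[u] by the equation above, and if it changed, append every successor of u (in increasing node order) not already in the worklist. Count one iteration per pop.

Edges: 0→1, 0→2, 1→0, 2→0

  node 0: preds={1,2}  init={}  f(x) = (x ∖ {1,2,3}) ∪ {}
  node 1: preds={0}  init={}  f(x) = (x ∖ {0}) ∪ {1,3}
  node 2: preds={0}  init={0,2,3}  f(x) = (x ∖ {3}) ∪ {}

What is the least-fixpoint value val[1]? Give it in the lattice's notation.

Iteration log — 4 steps:
  step 1. node 0  ⊔preds={0,2,3}  new={0}  old={}  +wl: 
  step 2. node 1  ⊔preds={0}  new={1,3}  old={}  +wl: 0
  step 3. node 2  ⊔preds={0}  new={0,2,3}  stable
  step 4. node 0  ⊔preds={0,1,2,3}  new={0}  stable

Least fixpoint reached:
  node 0: {0}
  node 1: {1,3}
  node 2: {0,2,3}

{1,3}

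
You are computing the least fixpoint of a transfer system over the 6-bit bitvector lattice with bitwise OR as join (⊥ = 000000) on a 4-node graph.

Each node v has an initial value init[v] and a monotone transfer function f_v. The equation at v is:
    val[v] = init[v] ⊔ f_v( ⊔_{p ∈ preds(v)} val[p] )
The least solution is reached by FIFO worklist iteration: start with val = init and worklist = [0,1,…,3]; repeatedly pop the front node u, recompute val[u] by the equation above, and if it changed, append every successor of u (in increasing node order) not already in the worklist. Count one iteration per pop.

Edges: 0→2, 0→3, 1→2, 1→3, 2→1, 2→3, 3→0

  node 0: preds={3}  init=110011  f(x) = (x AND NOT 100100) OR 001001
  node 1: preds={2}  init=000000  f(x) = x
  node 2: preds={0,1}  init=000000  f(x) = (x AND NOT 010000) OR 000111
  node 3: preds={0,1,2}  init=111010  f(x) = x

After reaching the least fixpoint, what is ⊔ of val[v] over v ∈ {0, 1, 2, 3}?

111111

Trace (8 dequeues):
  [1] u=0 | in 111010 | out 111011 | prev 110011 | push {}
  [2] u=1 | in 000000 | out 000000 | ==
  [3] u=2 | in 111011 | out 101111 | prev 000000 | push {1}
  [4] u=3 | in 111111 | out 111111 | prev 111010 | push {0}
  [5] u=1 | in 101111 | out 101111 | prev 000000 | push {2,3}
  [6] u=0 | in 111111 | out 111011 | ==
  [7] u=2 | in 111111 | out 101111 | ==
  [8] u=3 | in 111111 | out 111111 | ==

Converged values:
  [0] 111011
  [1] 101111
  [2] 101111
  [3] 111111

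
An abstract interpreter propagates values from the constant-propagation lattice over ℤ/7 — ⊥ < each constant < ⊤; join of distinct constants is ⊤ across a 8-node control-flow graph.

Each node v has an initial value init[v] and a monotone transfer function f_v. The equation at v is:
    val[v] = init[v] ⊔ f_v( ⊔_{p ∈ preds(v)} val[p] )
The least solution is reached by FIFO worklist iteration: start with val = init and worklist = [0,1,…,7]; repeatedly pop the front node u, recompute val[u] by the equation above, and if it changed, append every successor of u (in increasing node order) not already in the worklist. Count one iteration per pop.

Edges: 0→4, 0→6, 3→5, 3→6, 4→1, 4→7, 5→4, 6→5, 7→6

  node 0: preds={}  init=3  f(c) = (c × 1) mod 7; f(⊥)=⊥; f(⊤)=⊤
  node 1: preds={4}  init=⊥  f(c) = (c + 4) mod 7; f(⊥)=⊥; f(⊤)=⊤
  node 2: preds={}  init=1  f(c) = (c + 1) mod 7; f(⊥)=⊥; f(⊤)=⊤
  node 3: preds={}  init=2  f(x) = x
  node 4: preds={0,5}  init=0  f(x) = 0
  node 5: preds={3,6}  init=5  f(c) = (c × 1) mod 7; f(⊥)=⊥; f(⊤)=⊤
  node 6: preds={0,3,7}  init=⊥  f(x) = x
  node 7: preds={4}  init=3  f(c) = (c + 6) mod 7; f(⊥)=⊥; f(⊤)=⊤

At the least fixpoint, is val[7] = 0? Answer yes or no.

Worklist (11 pops):
  #1 pop 0: in=⊥ → 3 (no change)
  #2 pop 1: in=0 → 4 (was ⊥); enqueue []
  #3 pop 2: in=⊥ → 1 (no change)
  #4 pop 3: in=⊥ → 2 (no change)
  #5 pop 4: in=⊤ → 0 (no change)
  #6 pop 5: in=2 → ⊤ (was 5); enqueue [4]
  #7 pop 6: in=⊤ → ⊤ (was ⊥); enqueue [5]
  #8 pop 7: in=0 → ⊤ (was 3); enqueue [6]
  #9 pop 4: in=⊤ → 0 (no change)
  #10 pop 5: in=⊤ → ⊤ (no change)
  #11 pop 6: in=⊤ → ⊤ (no change)

Fixpoint:
  val[0] = 3
  val[1] = 4
  val[2] = 1
  val[3] = 2
  val[4] = 0
  val[5] = ⊤
  val[6] = ⊤
  val[7] = ⊤

no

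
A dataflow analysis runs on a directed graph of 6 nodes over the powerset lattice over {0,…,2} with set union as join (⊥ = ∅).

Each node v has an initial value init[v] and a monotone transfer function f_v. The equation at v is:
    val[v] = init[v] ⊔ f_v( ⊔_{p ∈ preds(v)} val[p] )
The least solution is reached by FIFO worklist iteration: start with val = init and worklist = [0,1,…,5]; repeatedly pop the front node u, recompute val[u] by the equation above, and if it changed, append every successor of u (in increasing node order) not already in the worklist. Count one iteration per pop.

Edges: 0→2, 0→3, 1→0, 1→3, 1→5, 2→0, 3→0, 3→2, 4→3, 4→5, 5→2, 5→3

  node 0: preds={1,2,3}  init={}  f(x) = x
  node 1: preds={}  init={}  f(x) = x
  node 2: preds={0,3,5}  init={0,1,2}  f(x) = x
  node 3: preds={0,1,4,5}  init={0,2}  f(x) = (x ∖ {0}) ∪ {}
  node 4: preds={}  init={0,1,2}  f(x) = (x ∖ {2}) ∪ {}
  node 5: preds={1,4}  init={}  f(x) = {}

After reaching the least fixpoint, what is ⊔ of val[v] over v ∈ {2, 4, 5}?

Worklist (8 pops):
  #1 pop 0: in={0,1,2} → {0,1,2} (was {}); enqueue []
  #2 pop 1: in={} → {} (no change)
  #3 pop 2: in={0,1,2} → {0,1,2} (no change)
  #4 pop 3: in={0,1,2} → {0,1,2} (was {0,2}); enqueue [0,2]
  #5 pop 4: in={} → {0,1,2} (no change)
  #6 pop 5: in={0,1,2} → {} (no change)
  #7 pop 0: in={0,1,2} → {0,1,2} (no change)
  #8 pop 2: in={0,1,2} → {0,1,2} (no change)

Fixpoint:
  val[0] = {0,1,2}
  val[1] = {}
  val[2] = {0,1,2}
  val[3] = {0,1,2}
  val[4] = {0,1,2}
  val[5] = {}

{0,1,2}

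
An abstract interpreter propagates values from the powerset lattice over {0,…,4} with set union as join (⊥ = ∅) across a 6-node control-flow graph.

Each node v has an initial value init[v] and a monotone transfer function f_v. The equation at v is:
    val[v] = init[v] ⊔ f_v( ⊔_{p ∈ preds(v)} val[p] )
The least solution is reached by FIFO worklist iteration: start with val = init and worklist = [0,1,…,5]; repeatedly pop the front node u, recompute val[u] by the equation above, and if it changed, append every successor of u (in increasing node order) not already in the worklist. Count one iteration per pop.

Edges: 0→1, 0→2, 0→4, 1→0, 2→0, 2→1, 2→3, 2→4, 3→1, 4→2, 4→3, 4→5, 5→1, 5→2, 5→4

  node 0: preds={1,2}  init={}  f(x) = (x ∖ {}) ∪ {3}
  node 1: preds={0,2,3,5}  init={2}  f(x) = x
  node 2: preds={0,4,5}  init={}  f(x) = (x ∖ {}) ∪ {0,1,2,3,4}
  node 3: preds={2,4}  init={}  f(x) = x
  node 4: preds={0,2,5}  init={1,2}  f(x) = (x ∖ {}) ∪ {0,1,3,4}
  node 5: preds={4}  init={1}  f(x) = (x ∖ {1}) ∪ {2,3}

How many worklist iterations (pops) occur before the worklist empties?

12

Iteration log — 12 steps:
  step 1. node 0  ⊔preds={2}  new={2,3}  old={}  +wl: 
  step 2. node 1  ⊔preds={1,2,3}  new={1,2,3}  old={2}  +wl: 0
  step 3. node 2  ⊔preds={1,2,3}  new={0,1,2,3,4}  old={}  +wl: 1
  step 4. node 3  ⊔preds={0,1,2,3,4}  new={0,1,2,3,4}  old={}  +wl: 
  step 5. node 4  ⊔preds={0,1,2,3,4}  new={0,1,2,3,4}  old={1,2}  +wl: 2,3
  step 6. node 5  ⊔preds={0,1,2,3,4}  new={0,1,2,3,4}  old={1}  +wl: 4
  step 7. node 0  ⊔preds={0,1,2,3,4}  new={0,1,2,3,4}  old={2,3}  +wl: 
  step 8. node 1  ⊔preds={0,1,2,3,4}  new={0,1,2,3,4}  old={1,2,3}  +wl: 0
  step 9. node 2  ⊔preds={0,1,2,3,4}  new={0,1,2,3,4}  stable
  step 10. node 3  ⊔preds={0,1,2,3,4}  new={0,1,2,3,4}  stable
  step 11. node 4  ⊔preds={0,1,2,3,4}  new={0,1,2,3,4}  stable
  step 12. node 0  ⊔preds={0,1,2,3,4}  new={0,1,2,3,4}  stable

Least fixpoint reached:
  node 0: {0,1,2,3,4}
  node 1: {0,1,2,3,4}
  node 2: {0,1,2,3,4}
  node 3: {0,1,2,3,4}
  node 4: {0,1,2,3,4}
  node 5: {0,1,2,3,4}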